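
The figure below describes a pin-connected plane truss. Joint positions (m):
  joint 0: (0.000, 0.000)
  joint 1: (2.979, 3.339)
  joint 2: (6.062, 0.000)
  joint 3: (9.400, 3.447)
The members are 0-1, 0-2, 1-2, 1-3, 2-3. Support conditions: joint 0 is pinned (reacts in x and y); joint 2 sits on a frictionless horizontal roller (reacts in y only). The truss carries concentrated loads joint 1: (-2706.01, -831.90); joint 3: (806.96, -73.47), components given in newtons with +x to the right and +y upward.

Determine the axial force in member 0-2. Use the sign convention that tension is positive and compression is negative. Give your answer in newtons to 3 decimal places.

-637.265

N=4 nodes, M=5 members, R=3 reactions → 2N=8, M+R=8
member 0 (0-1): L=4.4747, (cx,cy)=(0.6657,0.7462)
member 1 (0-2): L=6.0620, (cx,cy)=(1.0000,0.0000)
member 2 (1-2): L=4.5446, (cx,cy)=(0.6784,-0.7347)
member 3 (1-3): L=6.4219, (cx,cy)=(0.9999,0.0168)
member 4 (2-3): L=4.7983, (cx,cy)=(0.6957,0.7184)
solve A·x = −loads:
  F[0-1] = -1895.3229 N (compression)
  F[0-2] = -637.2654 N (compression)
  F[1-2] = +813.0823 N (tension)
  F[1-3] = +892.7724 N (tension)
  F[2-3] = -123.1729 N (compression)
  Rx@0 = +1899.0500 N
  Ry@0 = +1414.2661 N
  Ry@2 = -508.8961 N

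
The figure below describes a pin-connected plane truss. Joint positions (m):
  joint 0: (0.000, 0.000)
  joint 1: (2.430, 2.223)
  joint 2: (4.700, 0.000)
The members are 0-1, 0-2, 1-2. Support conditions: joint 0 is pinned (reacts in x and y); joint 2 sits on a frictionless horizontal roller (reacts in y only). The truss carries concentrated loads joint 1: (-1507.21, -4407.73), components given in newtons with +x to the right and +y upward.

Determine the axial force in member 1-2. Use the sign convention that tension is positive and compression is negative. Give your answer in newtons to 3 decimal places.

N=3 nodes, M=3 members, R=3 reactions → 2N=6, M+R=6
member 0 (0-1): L=3.2934, (cx,cy)=(0.7378,0.6750)
member 1 (0-2): L=4.7000, (cx,cy)=(1.0000,0.0000)
member 2 (1-2): L=3.1772, (cx,cy)=(0.7145,-0.6997)
solve A·x = −loads:
  F[0-1] = -4210.0661 N (compression)
  F[0-2] = +1599.1215 N (tension)
  F[1-2] = -2238.2098 N (compression)
  Rx@0 = +1507.2100 N
  Ry@0 = +2841.7181 N
  Ry@2 = +1566.0119 N

-2238.210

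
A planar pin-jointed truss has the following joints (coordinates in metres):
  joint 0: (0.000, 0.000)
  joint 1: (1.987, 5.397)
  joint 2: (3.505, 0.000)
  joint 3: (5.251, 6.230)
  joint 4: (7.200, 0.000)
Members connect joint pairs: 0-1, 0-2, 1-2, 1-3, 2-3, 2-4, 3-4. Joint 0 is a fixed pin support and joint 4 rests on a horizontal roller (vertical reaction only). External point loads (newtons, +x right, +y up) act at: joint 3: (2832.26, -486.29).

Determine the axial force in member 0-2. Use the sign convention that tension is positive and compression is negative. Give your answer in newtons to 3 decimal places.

1978.459

N=5 nodes, M=7 members, R=3 reactions → 2N=10, M+R=10
member 0 (0-1): L=5.7512, (cx,cy)=(0.3455,0.9384)
member 1 (0-2): L=3.5050, (cx,cy)=(1.0000,0.0000)
member 2 (1-2): L=5.6064, (cx,cy)=(0.2708,-0.9626)
member 3 (1-3): L=3.3686, (cx,cy)=(0.9689,0.2473)
member 4 (2-3): L=6.4700, (cx,cy)=(0.2699,0.9629)
member 5 (2-4): L=3.6950, (cx,cy)=(1.0000,0.0000)
member 6 (3-4): L=6.5277, (cx,cy)=(0.2986,-0.9544)
solve A·x = −loads:
  F[0-1] = +2471.2335 N (tension)
  F[0-2] = +1978.4591 N (tension)
  F[1-2] = -2036.5055 N (compression)
  F[1-3] = +1450.2470 N (tension)
  F[2-3] = +2035.9699 N (tension)
  F[2-4] = +877.6274 N (tension)
  F[3-4] = -2939.4207 N (compression)
  Rx@0 = -2832.2600 N
  Ry@0 = -2319.0556 N
  Ry@4 = +2805.3456 N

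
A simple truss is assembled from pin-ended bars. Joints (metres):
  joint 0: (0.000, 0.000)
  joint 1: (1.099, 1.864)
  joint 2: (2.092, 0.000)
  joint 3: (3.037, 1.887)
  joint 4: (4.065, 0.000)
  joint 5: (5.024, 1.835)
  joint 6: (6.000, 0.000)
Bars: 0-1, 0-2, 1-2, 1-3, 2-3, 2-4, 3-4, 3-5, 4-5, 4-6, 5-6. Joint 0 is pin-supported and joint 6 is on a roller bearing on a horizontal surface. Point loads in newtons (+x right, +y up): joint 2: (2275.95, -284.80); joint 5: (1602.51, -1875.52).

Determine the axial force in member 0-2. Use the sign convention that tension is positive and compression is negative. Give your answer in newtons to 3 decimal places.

N=7 nodes, M=11 members, R=3 reactions → 2N=14, M+R=14
member 0 (0-1): L=2.1639, (cx,cy)=(0.5079,0.8614)
member 1 (0-2): L=2.0920, (cx,cy)=(1.0000,0.0000)
member 2 (1-2): L=2.1120, (cx,cy)=(0.4702,-0.8826)
member 3 (1-3): L=1.9381, (cx,cy)=(0.9999,0.0119)
member 4 (2-3): L=2.1104, (cx,cy)=(0.4478,0.8941)
member 5 (2-4): L=1.9730, (cx,cy)=(1.0000,0.0000)
member 6 (3-4): L=2.1488, (cx,cy)=(0.4784,-0.8781)
member 7 (3-5): L=1.9877, (cx,cy)=(0.9997,-0.0262)
member 8 (4-5): L=2.0705, (cx,cy)=(0.4632,0.8863)
member 9 (4-6): L=1.9350, (cx,cy)=(1.0000,0.0000)
member 10 (5-6): L=2.0784, (cx,cy)=(0.4696,-0.8829)
solve A·x = −loads:
  F[0-1] = -0.5611 N (compression)
  F[0-2] = +3878.7450 N (tension)
  F[1-2] = +0.5404 N (tension)
  F[1-3] = -0.5391 N (compression)
  F[2-3] = +317.9840 N (tension)
  F[2-4] = +1460.6615 N (tension)
  F[3-4] = -332.7410 N (compression)
  F[3-5] = +301.1334 N (tension)
  F[4-5] = +329.6918 N (tension)
  F[4-6] = +1148.7742 N (tension)
  F[5-6] = -2446.3394 N (compression)
  Rx@0 = -3878.4600 N
  Ry@0 = +0.4833 N
  Ry@6 = +2159.8367 N

3878.745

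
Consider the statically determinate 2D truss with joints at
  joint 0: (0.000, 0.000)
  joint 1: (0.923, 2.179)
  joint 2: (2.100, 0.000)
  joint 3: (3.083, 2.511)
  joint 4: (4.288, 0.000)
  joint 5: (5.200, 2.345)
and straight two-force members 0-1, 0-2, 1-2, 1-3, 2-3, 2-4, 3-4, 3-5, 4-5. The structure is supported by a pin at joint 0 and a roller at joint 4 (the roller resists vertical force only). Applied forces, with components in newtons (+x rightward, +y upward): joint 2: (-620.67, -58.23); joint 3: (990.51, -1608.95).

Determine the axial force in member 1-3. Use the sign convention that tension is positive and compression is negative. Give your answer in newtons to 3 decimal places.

88.389

N=6 nodes, M=9 members, R=3 reactions → 2N=12, M+R=12
member 0 (0-1): L=2.3664, (cx,cy)=(0.3900,0.9208)
member 1 (0-2): L=2.1000, (cx,cy)=(1.0000,0.0000)
member 2 (1-2): L=2.4766, (cx,cy)=(0.4753,-0.8798)
member 3 (1-3): L=2.1854, (cx,cy)=(0.9884,0.1519)
member 4 (2-3): L=2.6966, (cx,cy)=(0.3645,0.9312)
member 5 (2-4): L=2.1880, (cx,cy)=(1.0000,0.0000)
member 6 (3-4): L=2.7852, (cx,cy)=(0.4326,-0.9016)
member 7 (3-5): L=2.1235, (cx,cy)=(0.9969,-0.0782)
member 8 (4-5): L=2.5161, (cx,cy)=(0.3625,0.9320)
solve A·x = −loads:
  F[0-1] = +106.6205 N (tension)
  F[0-2] = +328.2538 N (tension)
  F[1-2] = -96.3211 N (compression)
  F[1-3] = +88.3893 N (tension)
  F[2-3] = +153.5435 N (tension)
  F[2-4] = +847.1740 N (tension)
  F[3-4] = -1958.1076 N (compression)
  F[3-5] = -0.0000 N (compression)
  F[4-5] = +0.0000 N (tension)
  Rx@0 = -369.8400 N
  Ry@0 = -98.1760 N
  Ry@4 = +1765.3560 N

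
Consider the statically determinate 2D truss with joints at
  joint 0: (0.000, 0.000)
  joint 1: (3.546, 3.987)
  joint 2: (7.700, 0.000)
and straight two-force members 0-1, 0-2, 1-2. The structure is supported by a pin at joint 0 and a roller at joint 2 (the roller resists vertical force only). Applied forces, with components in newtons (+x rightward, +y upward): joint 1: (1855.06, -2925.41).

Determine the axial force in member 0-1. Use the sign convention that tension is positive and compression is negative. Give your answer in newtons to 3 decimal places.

-826.615

N=3 nodes, M=3 members, R=3 reactions → 2N=6, M+R=6
member 0 (0-1): L=5.3358, (cx,cy)=(0.6646,0.7472)
member 1 (0-2): L=7.7000, (cx,cy)=(1.0000,0.0000)
member 2 (1-2): L=5.7578, (cx,cy)=(0.7215,-0.6925)
solve A·x = −loads:
  F[0-1] = -826.6153 N (compression)
  F[0-2] = +2404.4064 N (tension)
  F[1-2] = -3332.6944 N (compression)
  Rx@0 = -1855.0600 N
  Ry@0 = +617.6661 N
  Ry@2 = +2307.7439 N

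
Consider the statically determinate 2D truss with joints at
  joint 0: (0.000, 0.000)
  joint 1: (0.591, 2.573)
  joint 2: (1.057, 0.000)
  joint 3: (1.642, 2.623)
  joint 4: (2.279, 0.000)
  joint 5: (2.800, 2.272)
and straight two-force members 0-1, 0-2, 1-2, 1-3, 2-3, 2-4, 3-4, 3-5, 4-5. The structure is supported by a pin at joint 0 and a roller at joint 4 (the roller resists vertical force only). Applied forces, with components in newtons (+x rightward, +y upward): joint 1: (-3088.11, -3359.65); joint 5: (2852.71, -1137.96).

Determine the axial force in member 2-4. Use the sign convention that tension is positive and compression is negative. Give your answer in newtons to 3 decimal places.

274.426

N=6 nodes, M=9 members, R=3 reactions → 2N=12, M+R=12
member 0 (0-1): L=2.6400, (cx,cy)=(0.2239,0.9746)
member 1 (0-2): L=1.0570, (cx,cy)=(1.0000,0.0000)
member 2 (1-2): L=2.6149, (cx,cy)=(0.1782,-0.9840)
member 3 (1-3): L=1.0522, (cx,cy)=(0.9989,0.0475)
member 4 (2-3): L=2.6874, (cx,cy)=(0.2177,0.9760)
member 5 (2-4): L=1.2220, (cx,cy)=(1.0000,0.0000)
member 6 (3-4): L=2.6992, (cx,cy)=(0.2360,-0.9718)
member 7 (3-5): L=1.2100, (cx,cy)=(0.9570,-0.2901)
member 8 (4-5): L=2.3310, (cx,cy)=(0.2235,0.9747)
solve A·x = −loads:
  F[0-1] = -2945.5607 N (compression)
  F[0-2] = +424.0034 N (tension)
  F[1-2] = -376.1357 N (compression)
  F[1-3] = +2498.5612 N (tension)
  F[2-3] = +379.2078 N (tension)
  F[2-4] = +274.4259 N (tension)
  F[3-4] = -1411.1459 N (compression)
  F[3-5] = +3042.1034 N (tension)
  F[4-5] = -262.1503 N (compression)
  Rx@0 = +235.4000 N
  Ry@0 = +2870.8038 N
  Ry@4 = +1626.8062 N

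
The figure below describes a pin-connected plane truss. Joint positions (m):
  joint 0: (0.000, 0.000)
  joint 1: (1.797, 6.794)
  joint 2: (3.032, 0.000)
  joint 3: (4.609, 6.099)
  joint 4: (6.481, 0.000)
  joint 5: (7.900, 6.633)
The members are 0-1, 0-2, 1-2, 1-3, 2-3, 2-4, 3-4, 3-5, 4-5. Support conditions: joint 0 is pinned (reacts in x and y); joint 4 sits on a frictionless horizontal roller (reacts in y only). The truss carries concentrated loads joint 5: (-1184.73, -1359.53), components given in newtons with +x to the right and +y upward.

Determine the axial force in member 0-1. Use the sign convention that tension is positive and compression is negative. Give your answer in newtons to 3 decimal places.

-946.310

N=6 nodes, M=9 members, R=3 reactions → 2N=12, M+R=12
member 0 (0-1): L=7.0276, (cx,cy)=(0.2557,0.9668)
member 1 (0-2): L=3.0320, (cx,cy)=(1.0000,0.0000)
member 2 (1-2): L=6.9053, (cx,cy)=(0.1788,-0.9839)
member 3 (1-3): L=2.8966, (cx,cy)=(0.9708,-0.2399)
member 4 (2-3): L=6.2996, (cx,cy)=(0.2503,0.9682)
member 5 (2-4): L=3.4490, (cx,cy)=(1.0000,0.0000)
member 6 (3-4): L=6.3798, (cx,cy)=(0.2934,-0.9560)
member 7 (3-5): L=3.3340, (cx,cy)=(0.9871,0.1602)
member 8 (4-5): L=6.7831, (cx,cy)=(0.2092,0.9779)
solve A·x = −loads:
  F[0-1] = -946.3099 N (compression)
  F[0-2] = -942.7540 N (compression)
  F[1-2] = +1037.2272 N (tension)
  F[1-3] = -440.3441 N (compression)
  F[2-3] = -1054.0658 N (compression)
  F[2-4] = -493.3802 N (compression)
  F[3-4] = +799.7968 N (tension)
  F[3-5] = -938.1414 N (compression)
  F[4-5] = -1236.6340 N (compression)
  Rx@0 = +1184.7300 N
  Ry@0 = +914.8497 N
  Ry@4 = +444.6803 N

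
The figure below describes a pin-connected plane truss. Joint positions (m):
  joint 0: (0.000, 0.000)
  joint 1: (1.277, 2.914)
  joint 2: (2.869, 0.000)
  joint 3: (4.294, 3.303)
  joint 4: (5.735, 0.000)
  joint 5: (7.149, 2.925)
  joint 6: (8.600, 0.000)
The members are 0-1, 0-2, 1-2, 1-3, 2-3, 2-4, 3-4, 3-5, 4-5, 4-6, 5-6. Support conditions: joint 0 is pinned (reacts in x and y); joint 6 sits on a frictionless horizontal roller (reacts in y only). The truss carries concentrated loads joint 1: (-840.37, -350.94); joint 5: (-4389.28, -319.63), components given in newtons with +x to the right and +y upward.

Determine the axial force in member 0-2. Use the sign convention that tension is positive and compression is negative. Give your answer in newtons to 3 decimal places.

N=7 nodes, M=11 members, R=3 reactions → 2N=14, M+R=14
member 0 (0-1): L=3.1815, (cx,cy)=(0.4014,0.9159)
member 1 (0-2): L=2.8690, (cx,cy)=(1.0000,0.0000)
member 2 (1-2): L=3.3205, (cx,cy)=(0.4794,-0.8776)
member 3 (1-3): L=3.0420, (cx,cy)=(0.9918,0.1279)
member 4 (2-3): L=3.5973, (cx,cy)=(0.3961,0.9182)
member 5 (2-4): L=2.8660, (cx,cy)=(1.0000,0.0000)
member 6 (3-4): L=3.6036, (cx,cy)=(0.3999,-0.9166)
member 7 (3-5): L=2.8799, (cx,cy)=(0.9913,-0.1313)
member 8 (4-5): L=3.2488, (cx,cy)=(0.4352,0.9003)
member 9 (4-6): L=2.8650, (cx,cy)=(1.0000,0.0000)
member 10 (5-6): L=3.2651, (cx,cy)=(0.4444,-0.8958)
solve A·x = −loads:
  F[0-1] = -2325.9573 N (compression)
  F[0-2] = -4296.0587 N (compression)
  F[1-2] = +1881.4457 N (tension)
  F[1-3] = -1003.5058 N (compression)
  F[2-3] = -1798.2119 N (compression)
  F[2-4] = -2681.6829 N (compression)
  F[3-4] = +2322.1997 N (tension)
  F[3-5] = -2659.1858 N (compression)
  F[4-5] = -2364.1186 N (compression)
  F[4-6] = -724.1616 N (compression)
  F[5-6] = +1629.5496 N (tension)
  Rx@0 = +5229.6500 N
  Ry@0 = +2130.3720 N
  Ry@6 = -1459.8020 N

-4296.059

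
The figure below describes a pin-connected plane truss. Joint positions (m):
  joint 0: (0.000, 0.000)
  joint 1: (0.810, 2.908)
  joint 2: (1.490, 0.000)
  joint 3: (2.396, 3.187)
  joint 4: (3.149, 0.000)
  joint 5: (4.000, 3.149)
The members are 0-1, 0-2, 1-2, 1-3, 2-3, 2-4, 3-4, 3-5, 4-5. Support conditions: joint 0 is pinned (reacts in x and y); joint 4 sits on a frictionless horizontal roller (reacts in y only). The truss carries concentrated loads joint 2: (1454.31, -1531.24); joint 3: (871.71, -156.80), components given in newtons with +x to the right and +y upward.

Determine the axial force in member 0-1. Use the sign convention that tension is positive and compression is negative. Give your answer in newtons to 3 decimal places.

N=6 nodes, M=9 members, R=3 reactions → 2N=12, M+R=12
member 0 (0-1): L=3.0187, (cx,cy)=(0.2683,0.9633)
member 1 (0-2): L=1.4900, (cx,cy)=(1.0000,0.0000)
member 2 (1-2): L=2.9864, (cx,cy)=(0.2277,-0.9737)
member 3 (1-3): L=1.6104, (cx,cy)=(0.9849,0.1733)
member 4 (2-3): L=3.3133, (cx,cy)=(0.2734,0.9619)
member 5 (2-4): L=1.6590, (cx,cy)=(1.0000,0.0000)
member 6 (3-4): L=3.2747, (cx,cy)=(0.2299,-0.9732)
member 7 (3-5): L=1.6045, (cx,cy)=(0.9997,-0.0237)
member 8 (4-5): L=3.2620, (cx,cy)=(0.2609,0.9654)
solve A·x = −loads:
  F[0-1] = +39.4730 N (tension)
  F[0-2] = +2315.4283 N (tension)
  F[1-2] = -35.6704 N (compression)
  F[1-3] = +19.0010 N (tension)
  F[2-3] = +1628.0213 N (tension)
  F[2-4] = +407.8216 N (tension)
  F[3-4] = -1773.5897 N (compression)
  F[3-5] = +0.0000 N (tension)
  F[4-5] = -0.0000 N (compression)
  Rx@0 = -2326.0200 N
  Ry@0 = -38.0255 N
  Ry@4 = +1726.0655 N

39.473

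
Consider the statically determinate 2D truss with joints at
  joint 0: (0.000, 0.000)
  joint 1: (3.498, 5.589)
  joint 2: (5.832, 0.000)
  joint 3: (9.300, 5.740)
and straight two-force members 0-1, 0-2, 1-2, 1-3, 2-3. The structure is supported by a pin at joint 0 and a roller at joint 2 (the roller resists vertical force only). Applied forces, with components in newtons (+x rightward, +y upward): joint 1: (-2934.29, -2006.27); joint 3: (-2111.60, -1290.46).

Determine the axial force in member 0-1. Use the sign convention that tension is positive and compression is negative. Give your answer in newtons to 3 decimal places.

N=4 nodes, M=5 members, R=3 reactions → 2N=8, M+R=8
member 0 (0-1): L=6.5934, (cx,cy)=(0.5305,0.8477)
member 1 (0-2): L=5.8320, (cx,cy)=(1.0000,0.0000)
member 2 (1-2): L=6.0568, (cx,cy)=(0.3854,-0.9228)
member 3 (1-3): L=5.8040, (cx,cy)=(0.9997,0.0260)
member 4 (2-3): L=6.7063, (cx,cy)=(0.5171,0.8559)
solve A·x = −loads:
  F[0-1] = -5811.0940 N (compression)
  F[0-2] = -1962.9273 N (compression)
  F[1-2] = +3125.7859 N (tension)
  F[1-3] = -1353.6645 N (compression)
  F[2-3] = -1466.5585 N (compression)
  Rx@0 = +5045.8900 N
  Ry@0 = +4925.8659 N
  Ry@2 = -1629.1359 N

-5811.094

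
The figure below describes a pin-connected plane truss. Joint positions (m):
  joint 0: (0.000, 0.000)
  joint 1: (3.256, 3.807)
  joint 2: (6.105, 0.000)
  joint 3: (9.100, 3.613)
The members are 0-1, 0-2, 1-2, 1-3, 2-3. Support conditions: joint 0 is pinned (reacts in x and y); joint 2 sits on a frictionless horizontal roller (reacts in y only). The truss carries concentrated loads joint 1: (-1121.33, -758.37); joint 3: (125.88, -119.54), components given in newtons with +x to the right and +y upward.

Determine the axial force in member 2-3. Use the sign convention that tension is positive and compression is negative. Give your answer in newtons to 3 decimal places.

-145.831

N=4 nodes, M=5 members, R=3 reactions → 2N=8, M+R=8
member 0 (0-1): L=5.0095, (cx,cy)=(0.6500,0.7600)
member 1 (0-2): L=6.1050, (cx,cy)=(1.0000,0.0000)
member 2 (1-2): L=4.7550, (cx,cy)=(0.5992,-0.8006)
member 3 (1-3): L=5.8472, (cx,cy)=(0.9994,-0.0332)
member 4 (2-3): L=4.6930, (cx,cy)=(0.6382,0.7699)
solve A·x = −loads:
  F[0-1] = -1210.6046 N (compression)
  F[0-2] = -208.5945 N (compression)
  F[1-2] = +192.8151 N (tension)
  F[1-3] = +219.0684 N (tension)
  F[2-3] = -145.8305 N (compression)
  Rx@0 = +995.4500 N
  Ry@0 = +920.0119 N
  Ry@2 = -42.1019 N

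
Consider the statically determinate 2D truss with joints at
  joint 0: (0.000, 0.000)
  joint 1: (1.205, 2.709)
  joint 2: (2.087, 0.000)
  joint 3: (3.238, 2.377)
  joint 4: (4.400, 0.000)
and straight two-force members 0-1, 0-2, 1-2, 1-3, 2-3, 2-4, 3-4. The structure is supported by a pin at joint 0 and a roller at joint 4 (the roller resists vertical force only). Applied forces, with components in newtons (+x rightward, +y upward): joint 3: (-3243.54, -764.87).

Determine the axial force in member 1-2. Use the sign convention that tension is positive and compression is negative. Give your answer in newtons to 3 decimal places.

N=5 nodes, M=7 members, R=3 reactions → 2N=10, M+R=10
member 0 (0-1): L=2.9649, (cx,cy)=(0.4064,0.9137)
member 1 (0-2): L=2.0870, (cx,cy)=(1.0000,0.0000)
member 2 (1-2): L=2.8490, (cx,cy)=(0.3096,-0.9509)
member 3 (1-3): L=2.0599, (cx,cy)=(0.9869,-0.1612)
member 4 (2-3): L=2.6410, (cx,cy)=(0.4358,0.9000)
member 5 (2-4): L=2.3130, (cx,cy)=(1.0000,0.0000)
member 6 (3-4): L=2.6458, (cx,cy)=(0.4392,-0.8984)
solve A·x = −loads:
  F[0-1] = -2138.8565 N (compression)
  F[0-2] = -2374.2657 N (compression)
  F[1-2] = +2328.2993 N (tension)
  F[1-3] = -1611.1464 N (compression)
  F[2-3] = -2459.8088 N (compression)
  F[2-4] = -581.4272 N (compression)
  F[3-4] = +1323.8837 N (tension)
  Rx@0 = +3243.5400 N
  Ry@0 = +1954.2440 N
  Ry@4 = -1189.3740 N

2328.299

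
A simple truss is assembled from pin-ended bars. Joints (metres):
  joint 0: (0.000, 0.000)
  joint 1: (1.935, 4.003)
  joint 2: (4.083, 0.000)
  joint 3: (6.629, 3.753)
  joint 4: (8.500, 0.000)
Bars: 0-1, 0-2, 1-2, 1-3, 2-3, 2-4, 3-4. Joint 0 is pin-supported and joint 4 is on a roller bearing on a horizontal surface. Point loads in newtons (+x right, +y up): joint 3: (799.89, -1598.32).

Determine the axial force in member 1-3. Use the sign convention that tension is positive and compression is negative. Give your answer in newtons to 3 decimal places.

1.426

N=5 nodes, M=7 members, R=3 reactions → 2N=10, M+R=10
member 0 (0-1): L=4.4461, (cx,cy)=(0.4352,0.9003)
member 1 (0-2): L=4.0830, (cx,cy)=(1.0000,0.0000)
member 2 (1-2): L=4.5429, (cx,cy)=(0.4728,-0.8812)
member 3 (1-3): L=4.7007, (cx,cy)=(0.9986,-0.0532)
member 4 (2-3): L=4.5351, (cx,cy)=(0.5614,0.8275)
member 5 (2-4): L=4.4170, (cx,cy)=(1.0000,0.0000)
member 6 (3-4): L=4.1935, (cx,cy)=(0.4462,-0.8950)
solve A·x = −loads:
  F[0-1] = +1.5067 N (tension)
  F[0-2] = +799.2343 N (tension)
  F[1-2] = -1.6256 N (compression)
  F[1-3] = +1.4264 N (tension)
  F[2-3] = +1.7309 N (tension)
  F[2-4] = +797.4939 N (tension)
  F[3-4] = -1787.4455 N (compression)
  Rx@0 = -799.8900 N
  Ry@0 = -1.3565 N
  Ry@4 = +1599.6765 N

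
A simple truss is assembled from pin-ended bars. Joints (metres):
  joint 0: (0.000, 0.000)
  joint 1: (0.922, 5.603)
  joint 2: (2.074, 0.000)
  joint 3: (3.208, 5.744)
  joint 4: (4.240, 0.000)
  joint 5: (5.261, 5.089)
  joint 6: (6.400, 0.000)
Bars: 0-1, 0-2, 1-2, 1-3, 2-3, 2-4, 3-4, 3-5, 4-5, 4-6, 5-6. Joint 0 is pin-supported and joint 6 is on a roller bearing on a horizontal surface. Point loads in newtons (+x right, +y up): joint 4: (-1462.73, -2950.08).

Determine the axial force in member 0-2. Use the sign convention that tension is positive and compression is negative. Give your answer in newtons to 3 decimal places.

N=7 nodes, M=11 members, R=3 reactions → 2N=14, M+R=14
member 0 (0-1): L=5.6784, (cx,cy)=(0.1624,0.9867)
member 1 (0-2): L=2.0740, (cx,cy)=(1.0000,0.0000)
member 2 (1-2): L=5.7202, (cx,cy)=(0.2014,-0.9795)
member 3 (1-3): L=2.2903, (cx,cy)=(0.9981,0.0616)
member 4 (2-3): L=5.8549, (cx,cy)=(0.1937,0.9811)
member 5 (2-4): L=2.1660, (cx,cy)=(1.0000,0.0000)
member 6 (3-4): L=5.8360, (cx,cy)=(0.1768,-0.9842)
member 7 (3-5): L=2.1550, (cx,cy)=(0.9527,-0.3040)
member 8 (4-5): L=5.1904, (cx,cy)=(0.1967,0.9805)
member 9 (4-6): L=2.1600, (cx,cy)=(1.0000,0.0000)
member 10 (5-6): L=5.2149, (cx,cy)=(0.2184,-0.9759)
solve A·x = −loads:
  F[0-1] = -1009.0422 N (compression)
  F[0-2] = -1298.8908 N (compression)
  F[1-2] = +993.5619 N (tension)
  F[1-3] = -364.6257 N (compression)
  F[2-3] = -991.9891 N (compression)
  F[2-4] = -906.6625 N (compression)
  F[3-4] = +1264.3181 N (tension)
  F[3-5] = -818.3608 N (compression)
  F[4-5] = +1739.6767 N (tension)
  F[4-6] = +437.4324 N (tension)
  F[5-6] = -2002.7820 N (compression)
  Rx@0 = +1462.7300 N
  Ry@0 = +995.6520 N
  Ry@6 = +1954.4280 N

-1298.891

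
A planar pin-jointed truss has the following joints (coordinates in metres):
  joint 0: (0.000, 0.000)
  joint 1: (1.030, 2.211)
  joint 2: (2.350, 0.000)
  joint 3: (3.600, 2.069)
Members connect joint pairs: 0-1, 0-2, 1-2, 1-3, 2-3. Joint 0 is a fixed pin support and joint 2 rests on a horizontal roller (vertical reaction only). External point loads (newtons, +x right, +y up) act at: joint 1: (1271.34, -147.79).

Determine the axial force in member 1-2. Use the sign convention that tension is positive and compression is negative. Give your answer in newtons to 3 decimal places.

-1468.537

N=4 nodes, M=5 members, R=3 reactions → 2N=8, M+R=8
member 0 (0-1): L=2.4391, (cx,cy)=(0.4223,0.9065)
member 1 (0-2): L=2.3500, (cx,cy)=(1.0000,0.0000)
member 2 (1-2): L=2.5751, (cx,cy)=(0.5126,-0.8586)
member 3 (1-3): L=2.5739, (cx,cy)=(0.9985,-0.0552)
member 4 (2-3): L=2.4173, (cx,cy)=(0.5171,0.8559)
solve A·x = −loads:
  F[0-1] = +1227.9864 N (tension)
  F[0-2] = +752.7866 N (tension)
  F[1-2] = -1468.5370 N (compression)
  F[1-3] = -0.0000 N (tension)
  F[2-3] = +0.0000 N (tension)
  Rx@0 = -1271.3400 N
  Ry@0 = -1113.1276 N
  Ry@2 = +1260.9176 N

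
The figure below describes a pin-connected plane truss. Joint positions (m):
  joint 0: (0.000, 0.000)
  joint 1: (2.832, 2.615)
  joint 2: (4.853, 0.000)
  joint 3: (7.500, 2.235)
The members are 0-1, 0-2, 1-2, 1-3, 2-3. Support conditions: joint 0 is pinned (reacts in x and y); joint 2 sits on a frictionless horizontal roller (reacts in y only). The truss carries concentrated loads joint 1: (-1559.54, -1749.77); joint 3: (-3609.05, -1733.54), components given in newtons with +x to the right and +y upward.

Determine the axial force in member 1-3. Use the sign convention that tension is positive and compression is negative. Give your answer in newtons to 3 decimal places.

N=4 nodes, M=5 members, R=3 reactions → 2N=8, M+R=8
member 0 (0-1): L=3.8547, (cx,cy)=(0.7347,0.6784)
member 1 (0-2): L=4.8530, (cx,cy)=(1.0000,0.0000)
member 2 (1-2): L=3.3049, (cx,cy)=(0.6115,-0.7912)
member 3 (1-3): L=4.6834, (cx,cy)=(0.9967,-0.0811)
member 4 (2-3): L=3.4644, (cx,cy)=(0.7641,0.6451)
solve A·x = −loads:
  F[0-1] = -3369.1142 N (compression)
  F[0-2] = -2693.3219 N (compression)
  F[1-2] = +823.2121 N (tension)
  F[1-3] = -1423.8231 N (compression)
  F[2-3] = -2866.1464 N (compression)
  Rx@0 = +5168.5900 N
  Ry@0 = +2285.6024 N
  Ry@2 = +1197.7076 N

-1423.823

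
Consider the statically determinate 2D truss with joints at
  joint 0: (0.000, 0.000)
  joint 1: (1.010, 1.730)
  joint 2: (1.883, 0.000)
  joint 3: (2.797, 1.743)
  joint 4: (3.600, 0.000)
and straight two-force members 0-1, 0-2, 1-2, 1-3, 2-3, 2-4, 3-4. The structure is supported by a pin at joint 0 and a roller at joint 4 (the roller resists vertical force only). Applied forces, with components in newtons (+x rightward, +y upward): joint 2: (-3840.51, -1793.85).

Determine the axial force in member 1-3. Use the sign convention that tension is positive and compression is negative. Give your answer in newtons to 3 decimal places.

-927.851

N=5 nodes, M=7 members, R=3 reactions → 2N=10, M+R=10
member 0 (0-1): L=2.0032, (cx,cy)=(0.5042,0.8636)
member 1 (0-2): L=1.8830, (cx,cy)=(1.0000,0.0000)
member 2 (1-2): L=1.9378, (cx,cy)=(0.4505,-0.8928)
member 3 (1-3): L=1.7870, (cx,cy)=(1.0000,0.0073)
member 4 (2-3): L=1.9681, (cx,cy)=(0.4644,0.8856)
member 5 (2-4): L=1.7170, (cx,cy)=(1.0000,0.0000)
member 6 (3-4): L=1.9191, (cx,cy)=(0.4184,-0.9082)
solve A·x = −loads:
  F[0-1] = -990.7005 N (compression)
  F[0-2] = -3341.0172 N (compression)
  F[1-2] = +950.7682 N (tension)
  F[1-3] = -927.8510 N (compression)
  F[2-3] = +1067.0831 N (tension)
  F[2-4] = +432.2670 N (tension)
  F[3-4] = -1033.0683 N (compression)
  Rx@0 = +3840.5100 N
  Ry@0 = +855.5668 N
  Ry@4 = +938.2832 N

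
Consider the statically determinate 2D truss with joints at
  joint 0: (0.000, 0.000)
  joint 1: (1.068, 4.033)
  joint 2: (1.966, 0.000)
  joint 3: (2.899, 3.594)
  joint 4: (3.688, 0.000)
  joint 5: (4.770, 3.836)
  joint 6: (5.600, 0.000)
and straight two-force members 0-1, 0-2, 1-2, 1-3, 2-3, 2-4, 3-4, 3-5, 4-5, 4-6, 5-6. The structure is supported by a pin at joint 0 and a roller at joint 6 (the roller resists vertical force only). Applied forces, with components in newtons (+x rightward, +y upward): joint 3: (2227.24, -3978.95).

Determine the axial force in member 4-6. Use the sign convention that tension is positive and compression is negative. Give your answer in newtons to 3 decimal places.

N=7 nodes, M=11 members, R=3 reactions → 2N=14, M+R=14
member 0 (0-1): L=4.1720, (cx,cy)=(0.2560,0.9667)
member 1 (0-2): L=1.9660, (cx,cy)=(1.0000,0.0000)
member 2 (1-2): L=4.1318, (cx,cy)=(0.2173,-0.9761)
member 3 (1-3): L=1.8829, (cx,cy)=(0.9724,-0.2332)
member 4 (2-3): L=3.7131, (cx,cy)=(0.2513,0.9679)
member 5 (2-4): L=1.7220, (cx,cy)=(1.0000,0.0000)
member 6 (3-4): L=3.6796, (cx,cy)=(0.2144,-0.9767)
member 7 (3-5): L=1.8866, (cx,cy)=(0.9917,0.1283)
member 8 (4-5): L=3.9857, (cx,cy)=(0.2715,0.9624)
member 9 (4-6): L=1.9120, (cx,cy)=(1.0000,0.0000)
member 10 (5-6): L=3.9248, (cx,cy)=(0.2115,-0.9774)
solve A·x = −loads:
  F[0-1] = -506.6025 N (compression)
  F[0-2] = +2356.9259 N (tension)
  F[1-2] = +563.6614 N (tension)
  F[1-3] = -259.3396 N (compression)
  F[2-3] = -568.4244 N (compression)
  F[2-4] = +2622.2606 N (tension)
  F[3-4] = -3811.3436 N (compression)
  F[3-5] = -1820.0443 N (compression)
  F[4-5] = +3867.9482 N (tension)
  F[4-6] = +754.9685 N (tension)
  F[5-6] = -3569.9705 N (compression)
  Rx@0 = -2227.2400 N
  Ry@0 = +489.7220 N
  Ry@6 = +3489.2280 N

754.969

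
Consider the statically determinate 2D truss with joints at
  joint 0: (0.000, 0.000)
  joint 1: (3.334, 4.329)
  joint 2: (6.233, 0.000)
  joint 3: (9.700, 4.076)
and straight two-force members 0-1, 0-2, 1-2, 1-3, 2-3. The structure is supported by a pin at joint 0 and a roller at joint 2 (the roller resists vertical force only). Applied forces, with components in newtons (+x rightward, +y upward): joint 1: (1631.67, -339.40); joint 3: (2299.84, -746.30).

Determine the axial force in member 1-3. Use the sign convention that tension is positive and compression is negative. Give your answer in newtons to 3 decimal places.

2840.916

N=4 nodes, M=5 members, R=3 reactions → 2N=8, M+R=8
member 0 (0-1): L=5.4640, (cx,cy)=(0.6102,0.7923)
member 1 (0-2): L=6.2330, (cx,cy)=(1.0000,0.0000)
member 2 (1-2): L=5.2100, (cx,cy)=(0.5564,-0.8309)
member 3 (1-3): L=6.3710, (cx,cy)=(0.9992,-0.0397)
member 4 (2-3): L=5.3511, (cx,cy)=(0.6479,0.7617)
solve A·x = −loads:
  F[0-1] = +3653.3713 N (tension)
  F[0-2] = +1702.3303 N (tension)
  F[1-2] = -4027.7831 N (compression)
  F[1-3] = +2840.9156 N (tension)
  F[2-3] = -831.6521 N (compression)
  Rx@0 = -3931.5100 N
  Ry@0 = -2894.4567 N
  Ry@2 = +3980.1567 N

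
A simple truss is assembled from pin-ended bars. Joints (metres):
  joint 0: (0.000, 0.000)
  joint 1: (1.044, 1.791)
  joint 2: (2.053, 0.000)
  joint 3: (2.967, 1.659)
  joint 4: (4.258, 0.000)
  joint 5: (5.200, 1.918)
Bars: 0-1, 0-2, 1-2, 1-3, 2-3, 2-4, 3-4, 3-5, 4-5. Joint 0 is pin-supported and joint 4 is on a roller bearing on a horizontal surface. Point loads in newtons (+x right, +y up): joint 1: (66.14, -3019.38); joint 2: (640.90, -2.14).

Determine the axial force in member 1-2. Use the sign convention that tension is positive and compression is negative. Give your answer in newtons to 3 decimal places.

-802.758

N=6 nodes, M=9 members, R=3 reactions → 2N=12, M+R=12
member 0 (0-1): L=2.0731, (cx,cy)=(0.5036,0.8639)
member 1 (0-2): L=2.0530, (cx,cy)=(1.0000,0.0000)
member 2 (1-2): L=2.0557, (cx,cy)=(0.4908,-0.8713)
member 3 (1-3): L=1.9275, (cx,cy)=(0.9977,-0.0685)
member 4 (2-3): L=1.8941, (cx,cy)=(0.4825,0.8759)
member 5 (2-4): L=2.2050, (cx,cy)=(1.0000,0.0000)
member 6 (3-4): L=2.1021, (cx,cy)=(0.6141,-0.7892)
member 7 (3-5): L=2.2480, (cx,cy)=(0.9933,0.1152)
member 8 (4-5): L=2.1368, (cx,cy)=(0.4408,0.8976)
solve A·x = −loads:
  F[0-1] = -2607.0904 N (compression)
  F[0-2] = +2019.9735 N (tension)
  F[1-2] = -802.7581 N (compression)
  F[1-3] = -987.3669 N (compression)
  F[2-3] = +800.9674 N (tension)
  F[2-4] = +598.5446 N (tension)
  F[3-4] = -974.6089 N (compression)
  F[3-5] = +0.0000 N (tension)
  F[4-5] = +0.0000 N (tension)
  Rx@0 = -707.0400 N
  Ry@0 = +2252.3601 N
  Ry@4 = +769.1599 N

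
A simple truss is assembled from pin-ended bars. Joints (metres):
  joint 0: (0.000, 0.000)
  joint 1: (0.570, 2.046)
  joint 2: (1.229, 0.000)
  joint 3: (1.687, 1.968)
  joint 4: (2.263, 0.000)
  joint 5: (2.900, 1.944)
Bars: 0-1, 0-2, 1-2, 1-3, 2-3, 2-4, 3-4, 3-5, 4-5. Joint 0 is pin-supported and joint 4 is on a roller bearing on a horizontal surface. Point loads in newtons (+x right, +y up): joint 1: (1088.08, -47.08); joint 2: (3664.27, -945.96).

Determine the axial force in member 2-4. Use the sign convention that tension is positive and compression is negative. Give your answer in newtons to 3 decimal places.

N=6 nodes, M=9 members, R=3 reactions → 2N=12, M+R=12
member 0 (0-1): L=2.1239, (cx,cy)=(0.2684,0.9633)
member 1 (0-2): L=1.2290, (cx,cy)=(1.0000,0.0000)
member 2 (1-2): L=2.1495, (cx,cy)=(0.3066,-0.9518)
member 3 (1-3): L=1.1197, (cx,cy)=(0.9976,-0.0697)
member 4 (2-3): L=2.0206, (cx,cy)=(0.2267,0.9740)
member 5 (2-4): L=1.0340, (cx,cy)=(1.0000,0.0000)
member 6 (3-4): L=2.0506, (cx,cy)=(0.2809,-0.9597)
member 7 (3-5): L=1.2132, (cx,cy)=(0.9998,-0.0198)
member 8 (4-5): L=2.0457, (cx,cy)=(0.3114,0.9503)
solve A·x = −loads:
  F[0-1] = +535.9596 N (tension)
  F[0-2] = +4608.5133 N (tension)
  F[1-2] = -534.6329 N (compression)
  F[1-3] = -782.2350 N (compression)
  F[2-3] = +1493.7254 N (tension)
  F[2-4] = +441.7575 N (tension)
  F[3-4] = -1572.6574 N (compression)
  F[3-5] = +0.0000 N (tension)
  F[4-5] = -0.0000 N (compression)
  Rx@0 = -4752.3500 N
  Ry@0 = -516.2981 N
  Ry@4 = +1509.3381 N

441.757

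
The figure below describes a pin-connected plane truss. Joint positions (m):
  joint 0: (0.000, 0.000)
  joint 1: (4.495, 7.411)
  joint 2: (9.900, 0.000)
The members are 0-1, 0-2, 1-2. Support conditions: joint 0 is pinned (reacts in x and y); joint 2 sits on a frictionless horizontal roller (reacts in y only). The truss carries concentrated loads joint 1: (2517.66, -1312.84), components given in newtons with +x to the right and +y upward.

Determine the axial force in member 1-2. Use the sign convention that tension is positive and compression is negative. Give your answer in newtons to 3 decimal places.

-3070.454

N=3 nodes, M=3 members, R=3 reactions → 2N=6, M+R=6
member 0 (0-1): L=8.6676, (cx,cy)=(0.5186,0.8550)
member 1 (0-2): L=9.9000, (cx,cy)=(1.0000,0.0000)
member 2 (1-2): L=9.1726, (cx,cy)=(0.5893,-0.8079)
solve A·x = −loads:
  F[0-1] = +1365.9653 N (tension)
  F[0-2] = +1809.2762 N (tension)
  F[1-2] = -3070.4537 N (compression)
  Rx@0 = -2517.6600 N
  Ry@0 = -1167.9271 N
  Ry@2 = +2480.7671 N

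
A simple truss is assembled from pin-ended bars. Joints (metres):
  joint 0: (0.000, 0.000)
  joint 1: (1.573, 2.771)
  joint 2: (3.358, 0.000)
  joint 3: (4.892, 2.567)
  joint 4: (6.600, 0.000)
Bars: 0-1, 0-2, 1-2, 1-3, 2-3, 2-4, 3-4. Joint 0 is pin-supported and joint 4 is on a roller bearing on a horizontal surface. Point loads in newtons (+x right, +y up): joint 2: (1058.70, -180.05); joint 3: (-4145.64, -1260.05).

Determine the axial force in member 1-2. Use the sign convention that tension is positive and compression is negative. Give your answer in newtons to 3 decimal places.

2598.066

N=5 nodes, M=7 members, R=3 reactions → 2N=10, M+R=10
member 0 (0-1): L=3.1863, (cx,cy)=(0.4937,0.8696)
member 1 (0-2): L=3.3580, (cx,cy)=(1.0000,0.0000)
member 2 (1-2): L=3.2962, (cx,cy)=(0.5415,-0.8407)
member 3 (1-3): L=3.3253, (cx,cy)=(0.9981,-0.0613)
member 4 (2-3): L=2.9904, (cx,cy)=(0.5130,0.8584)
member 5 (2-4): L=3.2420, (cx,cy)=(1.0000,0.0000)
member 6 (3-4): L=3.0833, (cx,cy)=(0.5540,-0.8325)
solve A·x = −loads:
  F[0-1] = -2330.7449 N (compression)
  F[0-2] = -1936.3219 N (compression)
  F[1-2] = +2598.0665 N (tension)
  F[1-3] = -2562.3999 N (compression)
  F[2-3] = -2334.6528 N (compression)
  F[2-4] = -390.4587 N (compression)
  F[3-4] = +704.8608 N (tension)
  Rx@0 = +3086.9400 N
  Ry@0 = +2026.9311 N
  Ry@4 = -586.8311 N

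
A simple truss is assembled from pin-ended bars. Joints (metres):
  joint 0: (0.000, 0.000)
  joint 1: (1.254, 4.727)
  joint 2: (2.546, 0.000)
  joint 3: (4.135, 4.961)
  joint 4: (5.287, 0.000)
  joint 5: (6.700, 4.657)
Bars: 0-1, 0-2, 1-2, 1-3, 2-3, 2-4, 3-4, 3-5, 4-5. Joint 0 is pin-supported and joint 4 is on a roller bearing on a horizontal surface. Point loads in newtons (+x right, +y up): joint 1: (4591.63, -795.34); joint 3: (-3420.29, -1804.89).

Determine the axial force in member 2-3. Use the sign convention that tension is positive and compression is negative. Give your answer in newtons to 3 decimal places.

1095.493

N=6 nodes, M=9 members, R=3 reactions → 2N=12, M+R=12
member 0 (0-1): L=4.8905, (cx,cy)=(0.2564,0.9666)
member 1 (0-2): L=2.5460, (cx,cy)=(1.0000,0.0000)
member 2 (1-2): L=4.9004, (cx,cy)=(0.2637,-0.9646)
member 3 (1-3): L=2.8905, (cx,cy)=(0.9967,0.0810)
member 4 (2-3): L=5.2093, (cx,cy)=(0.3050,0.9523)
member 5 (2-4): L=2.7410, (cx,cy)=(1.0000,0.0000)
member 6 (3-4): L=5.0930, (cx,cy)=(0.2262,-0.9741)
member 7 (3-5): L=2.5830, (cx,cy)=(0.9930,-0.1177)
member 8 (4-5): L=4.8666, (cx,cy)=(0.2903,0.9569)
solve A·x = −loads:
  F[0-1] = -107.6786 N (compression)
  F[0-2] = +1198.9504 N (tension)
  F[1-2] = -1081.5516 N (compression)
  F[1-3] = -4348.3589 N (compression)
  F[2-3] = +1095.4932 N (tension)
  F[2-4] = +579.6344 N (tension)
  F[3-4] = -2562.5667 N (compression)
  F[3-5] = -0.0000 N (compression)
  F[4-5] = +0.0000 N (tension)
  Rx@0 = -1171.3400 N
  Ry@0 = +104.0785 N
  Ry@4 = +2496.1515 N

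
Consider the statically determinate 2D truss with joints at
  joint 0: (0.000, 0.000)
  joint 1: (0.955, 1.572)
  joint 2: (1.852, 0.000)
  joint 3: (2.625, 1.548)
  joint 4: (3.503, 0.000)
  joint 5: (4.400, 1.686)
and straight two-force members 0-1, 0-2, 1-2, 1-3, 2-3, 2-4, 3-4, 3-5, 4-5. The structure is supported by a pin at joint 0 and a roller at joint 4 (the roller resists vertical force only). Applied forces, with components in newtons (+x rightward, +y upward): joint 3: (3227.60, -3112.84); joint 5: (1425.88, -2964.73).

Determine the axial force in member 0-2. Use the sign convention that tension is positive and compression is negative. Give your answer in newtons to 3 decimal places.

N=6 nodes, M=9 members, R=3 reactions → 2N=12, M+R=12
member 0 (0-1): L=1.8394, (cx,cy)=(0.5192,0.8546)
member 1 (0-2): L=1.8520, (cx,cy)=(1.0000,0.0000)
member 2 (1-2): L=1.8099, (cx,cy)=(0.4956,-0.8685)
member 3 (1-3): L=1.6702, (cx,cy)=(0.9999,-0.0144)
member 4 (2-3): L=1.7303, (cx,cy)=(0.4468,0.8947)
member 5 (2-4): L=1.6510, (cx,cy)=(1.0000,0.0000)
member 6 (3-4): L=1.7797, (cx,cy)=(0.4934,-0.8698)
member 7 (3-5): L=1.7804, (cx,cy)=(0.9970,0.0775)
member 8 (4-5): L=1.9098, (cx,cy)=(0.4697,0.8828)
solve A·x = −loads:
  F[0-1] = +2447.2427 N (tension)
  F[0-2] = +3382.8591 N (tension)
  F[1-2] = -2449.1881 N (compression)
  F[1-3] = +2484.7033 N (tension)
  F[2-3] = +2377.7122 N (tension)
  F[2-4] = +1106.7876 N (tension)
  F[3-4] = -5703.2021 N (compression)
  F[3-5] = +3142.2370 N (tension)
  F[4-5] = -3634.0971 N (compression)
  Rx@0 = -4653.4800 N
  Ry@0 = -2091.5352 N
  Ry@4 = +8169.1052 N

3382.859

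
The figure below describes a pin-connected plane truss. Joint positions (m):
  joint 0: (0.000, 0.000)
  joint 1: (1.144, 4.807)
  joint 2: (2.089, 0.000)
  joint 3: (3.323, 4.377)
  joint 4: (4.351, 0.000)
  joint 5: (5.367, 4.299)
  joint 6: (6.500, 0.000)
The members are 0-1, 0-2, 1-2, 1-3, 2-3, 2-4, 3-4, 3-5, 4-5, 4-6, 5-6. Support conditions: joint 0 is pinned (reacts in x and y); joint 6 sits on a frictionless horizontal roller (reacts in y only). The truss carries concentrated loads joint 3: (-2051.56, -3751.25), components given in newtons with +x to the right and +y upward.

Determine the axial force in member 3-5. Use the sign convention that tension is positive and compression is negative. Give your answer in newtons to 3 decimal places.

N=7 nodes, M=11 members, R=3 reactions → 2N=14, M+R=14
member 0 (0-1): L=4.9413, (cx,cy)=(0.2315,0.9728)
member 1 (0-2): L=2.0890, (cx,cy)=(1.0000,0.0000)
member 2 (1-2): L=4.8990, (cx,cy)=(0.1929,-0.9812)
member 3 (1-3): L=2.2210, (cx,cy)=(0.9811,-0.1936)
member 4 (2-3): L=4.5476, (cx,cy)=(0.2714,0.9625)
member 5 (2-4): L=2.2620, (cx,cy)=(1.0000,0.0000)
member 6 (3-4): L=4.4961, (cx,cy)=(0.2286,-0.9735)
member 7 (3-5): L=2.0455, (cx,cy)=(0.9993,-0.0381)
member 8 (4-5): L=4.4174, (cx,cy)=(0.2300,0.9732)
member 9 (4-6): L=2.1490, (cx,cy)=(1.0000,0.0000)
member 10 (5-6): L=4.4458, (cx,cy)=(0.2548,-0.9670)
solve A·x = −loads:
  F[0-1] = -3304.7749 N (compression)
  F[0-2] = -1286.4378 N (compression)
  F[1-2] = +3568.8494 N (tension)
  F[1-3] = -1481.5716 N (compression)
  F[2-3] = -3638.3315 N (compression)
  F[2-4] = +389.2427 N (tension)
  F[3-4] = -540.4433 N (compression)
  F[3-5] = -265.8677 N (compression)
  F[4-5] = +540.6207 N (tension)
  F[4-6] = +141.3326 N (tension)
  F[5-6] = -554.5769 N (compression)
  Rx@0 = +2051.5600 N
  Ry@0 = +3214.9845 N
  Ry@6 = +536.2655 N

-265.868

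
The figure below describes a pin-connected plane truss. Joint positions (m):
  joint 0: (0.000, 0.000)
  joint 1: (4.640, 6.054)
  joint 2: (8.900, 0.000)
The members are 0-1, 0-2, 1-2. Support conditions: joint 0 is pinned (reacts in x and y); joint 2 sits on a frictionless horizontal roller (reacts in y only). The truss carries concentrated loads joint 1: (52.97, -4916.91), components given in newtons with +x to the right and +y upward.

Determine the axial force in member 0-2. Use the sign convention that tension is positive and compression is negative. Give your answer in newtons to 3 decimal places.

1829.150

N=3 nodes, M=3 members, R=3 reactions → 2N=6, M+R=6
member 0 (0-1): L=7.6276, (cx,cy)=(0.6083,0.7937)
member 1 (0-2): L=8.9000, (cx,cy)=(1.0000,0.0000)
member 2 (1-2): L=7.4026, (cx,cy)=(0.5755,-0.8178)
solve A·x = −loads:
  F[0-1] = -2919.8317 N (compression)
  F[0-2] = +1829.1502 N (tension)
  F[1-2] = -3178.5142 N (compression)
  Rx@0 = -52.9700 N
  Ry@0 = +2317.4558 N
  Ry@2 = +2599.4542 N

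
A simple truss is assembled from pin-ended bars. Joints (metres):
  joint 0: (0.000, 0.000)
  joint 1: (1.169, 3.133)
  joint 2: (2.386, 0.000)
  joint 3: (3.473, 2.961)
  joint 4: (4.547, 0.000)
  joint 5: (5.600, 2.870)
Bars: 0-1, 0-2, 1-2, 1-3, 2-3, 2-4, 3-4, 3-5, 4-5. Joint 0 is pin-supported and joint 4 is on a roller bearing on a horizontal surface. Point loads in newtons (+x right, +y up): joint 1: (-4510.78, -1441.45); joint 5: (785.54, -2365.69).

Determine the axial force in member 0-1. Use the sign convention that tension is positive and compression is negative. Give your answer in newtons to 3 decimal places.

N=6 nodes, M=9 members, R=3 reactions → 2N=12, M+R=12
member 0 (0-1): L=3.3440, (cx,cy)=(0.3496,0.9369)
member 1 (0-2): L=2.3860, (cx,cy)=(1.0000,0.0000)
member 2 (1-2): L=3.3611, (cx,cy)=(0.3621,-0.9321)
member 3 (1-3): L=2.3104, (cx,cy)=(0.9972,-0.0744)
member 4 (2-3): L=3.1542, (cx,cy)=(0.3446,0.9387)
member 5 (2-4): L=2.1610, (cx,cy)=(1.0000,0.0000)
member 6 (3-4): L=3.1498, (cx,cy)=(0.3410,-0.9401)
member 7 (3-5): L=2.1289, (cx,cy)=(0.9991,-0.0427)
member 8 (4-5): L=3.0571, (cx,cy)=(0.3444,0.9388)
solve A·x = −loads:
  F[0-1] = -3346.3743 N (compression)
  F[0-2] = -2555.4055 N (compression)
  F[1-2] = +1595.7953 N (tension)
  F[1-3] = +2770.8171 N (tension)
  F[2-3] = -1584.5777 N (compression)
  F[2-4] = -1431.5144 N (compression)
  F[3-4] = +1727.6748 N (tension)
  F[3-5] = +1629.4442 N (tension)
  F[4-5] = -2445.7036 N (compression)
  Rx@0 = +3725.2400 N
  Ry@0 = +3135.2365 N
  Ry@4 = +671.9035 N

-3346.374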